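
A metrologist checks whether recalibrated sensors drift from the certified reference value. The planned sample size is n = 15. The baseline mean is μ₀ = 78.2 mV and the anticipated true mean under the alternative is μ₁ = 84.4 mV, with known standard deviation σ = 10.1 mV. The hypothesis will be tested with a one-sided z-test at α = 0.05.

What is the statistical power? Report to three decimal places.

Power ≈ 0.768

Standardized effect: d = |μ₁ − μ₀| / σ = |84.4 − 78.2| / 10.1 = 0.6139
Noncentrality parameter: δ = d·√n = 0.6139 × √15 = 2.3775
One-sided α = 0.05 → critical value z_{0.05} = 1.645.
Power = Φ(δ − 1.645) = Φ(0.733) = 0.7681.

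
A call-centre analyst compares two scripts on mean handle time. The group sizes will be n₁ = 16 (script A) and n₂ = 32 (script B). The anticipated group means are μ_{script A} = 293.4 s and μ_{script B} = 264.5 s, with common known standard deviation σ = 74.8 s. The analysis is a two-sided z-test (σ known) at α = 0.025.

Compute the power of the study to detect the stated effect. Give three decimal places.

Power ≈ 0.164

Standardized effect: d = |μ_{script A} − μ_{script B}| / σ = |293.4 − 264.5| / 74.8 = 0.3864
Noncentrality parameter: δ = d / √(1/n₁ + 1/n₂) = 0.3864 / √(1/16 + 1/32) = 1.2619
Critical value for a two-sided test at α = 0.025: z_{α/2} = 2.241.
Power = Φ(δ − 2.241) + Φ(−δ − 2.241) = Φ(-0.980) + Φ(-3.503) = 0.1637 + 0.0002 = 0.1639.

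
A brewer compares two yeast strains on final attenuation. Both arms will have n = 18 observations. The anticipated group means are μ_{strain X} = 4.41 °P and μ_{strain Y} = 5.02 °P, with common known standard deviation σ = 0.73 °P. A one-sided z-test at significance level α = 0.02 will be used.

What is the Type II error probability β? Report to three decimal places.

β ≈ 0.325

Standardized effect: d = |μ_{strain X} − μ_{strain Y}| / σ = |4.41 − 5.02| / 0.73 = 0.8356
Noncentrality parameter: δ = d·√(n/2) = 0.8356 × √(18/2) = 2.5068
One-sided α = 0.02 → critical value z_{0.02} = 2.054.
Power = P(Z > 2.054 − δ) = Φ(0.453) = 0.6748.
Type II error: β = 1 − power = 1 − 0.6748 = 0.3252.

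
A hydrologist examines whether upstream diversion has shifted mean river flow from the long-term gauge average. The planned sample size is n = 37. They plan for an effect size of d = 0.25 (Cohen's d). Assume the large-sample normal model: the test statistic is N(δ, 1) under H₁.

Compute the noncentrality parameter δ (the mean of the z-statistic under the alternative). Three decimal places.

δ ≈ 1.521

δ = d·√n = 0.25 × √37 = 1.5207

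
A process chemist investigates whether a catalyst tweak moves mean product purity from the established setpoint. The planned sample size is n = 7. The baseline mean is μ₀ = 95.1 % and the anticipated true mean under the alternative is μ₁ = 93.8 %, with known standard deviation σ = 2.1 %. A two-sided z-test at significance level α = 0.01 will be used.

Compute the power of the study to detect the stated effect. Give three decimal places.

Power ≈ 0.174

Standardized effect: d = |μ₁ − μ₀| / σ = |93.8 − 95.1| / 2.1 = 0.6190
Noncentrality parameter: δ = d·√n = 0.6190 × √7 = 1.6378
Critical value for a two-sided test at α = 0.01: z_{α/2} = 2.576.
Power = Φ(δ − 2.576) + Φ(−δ − 2.576) = Φ(-0.938) + Φ(-4.214) = 0.1741 + 0.0000 = 0.1741.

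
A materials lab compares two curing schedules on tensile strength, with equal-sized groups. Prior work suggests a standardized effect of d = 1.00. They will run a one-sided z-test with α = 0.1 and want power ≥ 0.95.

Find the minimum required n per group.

Set Φ(δ − 1.282) = 0.95; then δ − 1.282 = Φ⁻¹(0.95) = 1.645, giving δ = 2.926.
δ = d·√(n/2) ⇒ n = 2(δ/d)² = 2 × (2.926 / 1.00)² = 17.13.
Rounding up, n = 18 per group.

n = 18 per group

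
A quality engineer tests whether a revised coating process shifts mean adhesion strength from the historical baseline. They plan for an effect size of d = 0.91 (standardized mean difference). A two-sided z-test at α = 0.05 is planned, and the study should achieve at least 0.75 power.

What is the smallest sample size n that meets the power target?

n = 9

For power 0.75 need Φ(δ − z_{0.025}) = 0.75, so δ = z_{0.025} + z_{0.25} = 1.960 + 0.674 = 2.634.
(Ignoring the negligible lower-tail rejection probability gives the usual closed-form inversion.)
δ = d·√n ⇒ n = (δ/d)² = (2.634 / 0.91)² = 8.38.
Round up to the next whole unit.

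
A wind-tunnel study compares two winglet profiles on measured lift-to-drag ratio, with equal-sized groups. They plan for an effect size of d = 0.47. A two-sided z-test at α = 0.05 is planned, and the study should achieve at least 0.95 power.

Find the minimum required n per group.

n = 118 per group

For power 0.95 need Φ(δ − z_{0.025}) = 0.95, so δ = z_{0.025} + z_{0.05} = 1.960 + 1.645 = 3.605.
(For δ > 0 the lower-tail rejection region contributes negligibly to power, so the one-term inversion is standard.)
δ = d·√(n/2) ⇒ n = 2(δ/d)² = 2 × (3.605 / 0.47)² = 117.65.
Rounding up, n = 118 per group.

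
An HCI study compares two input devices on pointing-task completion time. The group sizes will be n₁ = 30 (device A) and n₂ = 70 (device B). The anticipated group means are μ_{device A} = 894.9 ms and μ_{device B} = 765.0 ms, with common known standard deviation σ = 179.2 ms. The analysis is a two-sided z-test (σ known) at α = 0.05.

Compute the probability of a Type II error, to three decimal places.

β ≈ 0.087

Standardized effect: d = |μ_{device A} − μ_{device B}| / σ = |894.9 − 765.0| / 179.2 = 0.7249
Noncentrality parameter: δ = d / √(1/n₁ + 1/n₂) = 0.7249 / √(1/30 + 1/70) = 3.3219
Two-sided α = 0.05 → critical value z_{0.025} = 1.960.
Power = Φ(δ − 1.960) + Φ(−δ − 1.960) = Φ(1.362) + Φ(-5.282) = 0.9134 + 0.0000 = 0.9134.
Type II error: β = 1 − power = 1 − 0.9134 = 0.0866.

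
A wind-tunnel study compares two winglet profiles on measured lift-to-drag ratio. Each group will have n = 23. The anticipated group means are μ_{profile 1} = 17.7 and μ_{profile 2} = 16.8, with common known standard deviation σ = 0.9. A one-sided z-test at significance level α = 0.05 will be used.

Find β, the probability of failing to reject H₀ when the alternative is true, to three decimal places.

Standardized effect: d = |μ_{profile 1} − μ_{profile 2}| / σ = |17.7 − 16.8| / 0.9 = 1.0000
Noncentrality parameter: δ = d·√(n/2) = 1.0000 × √(23/2) = 3.3912
Critical value for a one-sided test at α = 0.05: z_α = 1.645.
Power = Φ(δ − 1.645) = Φ(1.746) = 0.9596.
Type II error: β = 1 − power = 1 − 0.9596 = 0.0404.

β ≈ 0.040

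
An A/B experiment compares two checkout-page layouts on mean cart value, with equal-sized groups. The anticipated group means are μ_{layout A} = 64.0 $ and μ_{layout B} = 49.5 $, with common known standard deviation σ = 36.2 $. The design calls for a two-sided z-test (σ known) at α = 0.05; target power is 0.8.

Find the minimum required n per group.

Standardized effect: d = |μ_{layout A} − μ_{layout B}| / σ = |64.0 − 49.5| / 36.2 = 0.4006
Set Φ(δ − 1.960) = 0.8; then δ − 1.960 = Φ⁻¹(0.8) = 0.842, giving δ = 2.802.
(Ignoring the negligible lower-tail rejection probability gives the usual closed-form inversion.)
δ = d·√(n/2) ⇒ n = 2(δ/d)² = 2 × (2.802 / 0.4006)² = 97.84.
Round up to the next whole unit.

n = 98 per group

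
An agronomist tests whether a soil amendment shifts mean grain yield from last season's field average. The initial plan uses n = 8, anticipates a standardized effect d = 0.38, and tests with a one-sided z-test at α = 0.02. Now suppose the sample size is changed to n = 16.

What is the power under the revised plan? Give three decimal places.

Power ≈ 0.297

With n = 16: δ = d·√n = 0.38 × √16 = 1.5200. Critical value z_{0.02} = 2.054.
Revised power = P(Z > 2.054 − δ) = Φ(-0.534) = 0.2968.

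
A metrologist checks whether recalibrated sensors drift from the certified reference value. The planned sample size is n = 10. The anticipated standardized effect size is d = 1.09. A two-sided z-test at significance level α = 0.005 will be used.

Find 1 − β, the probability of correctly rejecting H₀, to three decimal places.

Noncentrality parameter: δ = d·√n = 1.09 × √10 = 3.4469
Two-sided α = 0.005 → critical value z_{0.0025} = 2.807.
Power = Φ(δ − 2.807) + Φ(−δ − 2.807) = Φ(0.640) + Φ(-6.254) = 0.7389 + 0.0000 = 0.7389.

Power ≈ 0.739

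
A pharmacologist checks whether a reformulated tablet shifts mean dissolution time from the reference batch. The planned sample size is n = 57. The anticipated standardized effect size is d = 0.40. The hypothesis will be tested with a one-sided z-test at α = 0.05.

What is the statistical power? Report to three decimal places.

Power ≈ 0.915

Noncentrality parameter: δ = d·√n = 0.40 × √57 = 3.0199
One-sided α = 0.05 → critical value z_{0.05} = 1.645.
Power = Φ(δ − 1.645) = Φ(1.375) = 0.9154.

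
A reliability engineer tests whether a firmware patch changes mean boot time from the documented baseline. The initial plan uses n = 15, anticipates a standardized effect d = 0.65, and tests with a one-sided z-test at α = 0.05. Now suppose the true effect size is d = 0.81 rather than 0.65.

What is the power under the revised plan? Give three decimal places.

Power ≈ 0.932

With d = 0.81: δ = d·√n = 0.81 × √15 = 3.1371. Critical value z_{0.05} = 1.645.
Revised power = Φ(δ − 1.645) = Φ(1.492) = 0.9322.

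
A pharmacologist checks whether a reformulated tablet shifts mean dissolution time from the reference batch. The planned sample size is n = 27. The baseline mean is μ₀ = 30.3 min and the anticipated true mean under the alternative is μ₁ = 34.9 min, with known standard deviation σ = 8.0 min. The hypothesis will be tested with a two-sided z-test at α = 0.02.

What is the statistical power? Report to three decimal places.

Standardized effect: d = |μ₁ − μ₀| / σ = |34.9 − 30.3| / 8.0 = 0.5750
Noncentrality parameter: δ = d·√n = 0.5750 × √27 = 2.9878
Two-sided α = 0.02 → critical value z_{0.01} = 2.326.
Power = Φ(δ − 2.326) + Φ(−δ − 2.326) = Φ(0.661) + Φ(-5.314) = 0.7458 + 0.0000 = 0.7458.

Power ≈ 0.746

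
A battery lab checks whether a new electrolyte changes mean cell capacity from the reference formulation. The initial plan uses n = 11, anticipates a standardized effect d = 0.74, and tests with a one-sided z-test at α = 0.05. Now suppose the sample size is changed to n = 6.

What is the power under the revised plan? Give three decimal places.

Power ≈ 0.567

With n = 6: δ = d·√n = 0.74 × √6 = 1.8126. Critical value z_{0.05} = 1.645.
Revised power = P(Z > 1.645 − δ) = Φ(0.168) = 0.5666.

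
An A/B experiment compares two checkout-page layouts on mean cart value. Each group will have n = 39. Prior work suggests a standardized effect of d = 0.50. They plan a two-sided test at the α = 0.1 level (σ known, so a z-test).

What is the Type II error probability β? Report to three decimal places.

β ≈ 0.287

Noncentrality parameter: δ = d·√(n/2) = 0.50 × √(39/2) = 2.2079
Critical value for a two-sided test at α = 0.1: z_{α/2} = 1.645.
Power = Φ(δ − 1.645) + Φ(−δ − 1.645) = Φ(0.563) + Φ(-3.853) = 0.7133 + 0.0001 = 0.7134.
Type II error: β = 1 − power = 1 − 0.7134 = 0.2866.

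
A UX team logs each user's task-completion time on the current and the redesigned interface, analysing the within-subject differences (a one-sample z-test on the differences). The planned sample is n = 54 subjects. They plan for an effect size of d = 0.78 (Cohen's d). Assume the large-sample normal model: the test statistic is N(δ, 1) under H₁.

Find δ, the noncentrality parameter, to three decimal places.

δ ≈ 5.732

The noncentrality parameter scales effect size by the design's sample-size factor: δ = d·√n = 0.78 × √54 = 5.7318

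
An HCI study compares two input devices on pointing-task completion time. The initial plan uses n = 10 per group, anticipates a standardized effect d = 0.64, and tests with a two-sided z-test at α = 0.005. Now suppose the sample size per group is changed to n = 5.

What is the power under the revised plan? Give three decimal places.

Power ≈ 0.036

With n = 5 per group: δ = d·√(n/2) = 0.64 × √(5/2) = 1.0119. Critical value z_{0.0025} = 2.807.
Revised power = Φ(δ − 2.807) + Φ(−δ − 2.807) = Φ(-1.795) + Φ(-3.819) = 0.0363 + 0.0001 = 0.0364.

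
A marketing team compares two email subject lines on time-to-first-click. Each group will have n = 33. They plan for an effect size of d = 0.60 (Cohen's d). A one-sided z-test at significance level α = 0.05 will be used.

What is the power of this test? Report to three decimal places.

Power ≈ 0.786

Noncentrality parameter: λ = d·√(n/2) = 0.60 × √(33/2) = 2.4372
Critical value for a one-sided test at α = 0.05: z_α = 1.645.
Power = Φ(λ − 1.645) = Φ(0.792) = 0.7859.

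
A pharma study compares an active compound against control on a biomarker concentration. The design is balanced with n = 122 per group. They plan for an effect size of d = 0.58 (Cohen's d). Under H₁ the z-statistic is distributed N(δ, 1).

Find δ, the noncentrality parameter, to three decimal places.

The noncentrality parameter scales effect size by the design's sample-size factor: δ = d·√(n/2) = 0.58 × √(122/2) = 4.5299

δ ≈ 4.530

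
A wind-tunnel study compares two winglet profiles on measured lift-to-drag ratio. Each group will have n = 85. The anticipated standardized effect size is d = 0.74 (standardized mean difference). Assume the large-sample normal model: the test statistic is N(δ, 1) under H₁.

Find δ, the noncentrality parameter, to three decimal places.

δ ≈ 4.824

δ = d·√(n/2) = 0.74 × √(85/2) = 4.8242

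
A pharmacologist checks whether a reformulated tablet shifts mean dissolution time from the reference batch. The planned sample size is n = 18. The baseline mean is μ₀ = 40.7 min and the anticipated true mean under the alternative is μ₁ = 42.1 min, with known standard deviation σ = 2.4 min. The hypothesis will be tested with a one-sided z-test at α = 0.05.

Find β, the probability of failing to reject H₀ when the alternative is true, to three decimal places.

Standardized effect: d = |μ₁ − μ₀| / σ = |42.1 − 40.7| / 2.4 = 0.5833
Noncentrality parameter: δ = d·√n = 0.5833 × √18 = 2.4749
One-sided α = 0.05 → critical value z_{0.05} = 1.645.
Power = Φ(δ − 1.645) = Φ(0.830) = 0.7967.
Type II error: β = 1 − power = 1 − 0.7967 = 0.2033.

β ≈ 0.203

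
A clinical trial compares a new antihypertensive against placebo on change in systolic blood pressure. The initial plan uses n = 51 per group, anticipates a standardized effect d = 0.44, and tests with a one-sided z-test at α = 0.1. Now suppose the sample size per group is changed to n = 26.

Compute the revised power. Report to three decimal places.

With n = 26 per group: δ = d·√(n/2) = 0.44 × √(26/2) = 1.5864. Critical value z_{0.1} = 1.282.
Revised power = P(Z > 1.282 − δ) = Φ(0.305) = 0.6198.

Power ≈ 0.620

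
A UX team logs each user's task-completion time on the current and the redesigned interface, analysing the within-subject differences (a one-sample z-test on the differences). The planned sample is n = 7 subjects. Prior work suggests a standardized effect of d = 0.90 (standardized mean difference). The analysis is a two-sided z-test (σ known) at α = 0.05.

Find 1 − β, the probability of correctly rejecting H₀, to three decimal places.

Noncentrality parameter: δ = d·√n = 0.90 × √7 = 2.3812
Two-sided α = 0.05 → critical value z_{0.025} = 1.960.
Power = Φ(δ − 1.960) + Φ(−δ − 1.960) = Φ(0.421) + Φ(-4.341) = 0.6632 + 0.0000 = 0.6632.

Power ≈ 0.663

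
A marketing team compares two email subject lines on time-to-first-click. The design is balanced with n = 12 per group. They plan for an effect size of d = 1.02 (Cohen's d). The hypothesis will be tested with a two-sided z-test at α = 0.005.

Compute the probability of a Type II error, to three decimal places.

Noncentrality parameter: δ = d·√(n/2) = 1.02 × √(12/2) = 2.4985
Two-sided α = 0.005 → critical value z_{0.0025} = 2.807.
Power = Φ(δ − 2.807) + Φ(−δ − 2.807) = Φ(-0.309) + Φ(-5.306) = 0.3788 + 0.0000 = 0.3788.
Type II error: β = 1 − power = 1 − 0.3788 = 0.6212.

β ≈ 0.621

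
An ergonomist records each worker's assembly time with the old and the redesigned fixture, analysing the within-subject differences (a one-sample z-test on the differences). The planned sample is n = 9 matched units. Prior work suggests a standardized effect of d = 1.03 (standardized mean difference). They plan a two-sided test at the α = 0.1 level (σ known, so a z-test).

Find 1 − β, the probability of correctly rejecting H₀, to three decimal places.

Power ≈ 0.926

Noncentrality parameter: λ = d·√n = 1.03 × √9 = 3.0900
Critical value for a two-sided test at α = 0.1: z_{α/2} = 1.645.
Power = Φ(λ − 1.645) + Φ(−λ − 1.645) = Φ(1.445) + Φ(-4.735) = 0.9258 + 0.0000 = 0.9258.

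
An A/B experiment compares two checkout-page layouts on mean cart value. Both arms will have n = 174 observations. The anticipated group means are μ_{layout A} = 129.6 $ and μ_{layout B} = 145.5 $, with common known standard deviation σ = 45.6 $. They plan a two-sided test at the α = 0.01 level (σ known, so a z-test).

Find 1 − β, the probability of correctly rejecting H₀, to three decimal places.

Power ≈ 0.751

Standardized effect: d = |μ_{layout A} − μ_{layout B}| / σ = |129.6 − 145.5| / 45.6 = 0.3487
Noncentrality parameter: δ = d·√(n/2) = 0.3487 × √(174/2) = 3.2523
Two-sided α = 0.01 → critical value z_{0.005} = 2.576.
Power = Φ(δ − 2.576) + Φ(−δ − 2.576) = Φ(0.676) + Φ(-5.828) = 0.7506 + 0.0000 = 0.7506.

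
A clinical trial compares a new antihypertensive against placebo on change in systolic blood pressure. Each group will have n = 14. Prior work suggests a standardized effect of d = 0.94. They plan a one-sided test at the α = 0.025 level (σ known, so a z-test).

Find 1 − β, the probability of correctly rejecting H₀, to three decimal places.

Power ≈ 0.701

Noncentrality parameter: δ = d·√(n/2) = 0.94 × √(14/2) = 2.4870
Critical value for a one-sided test at α = 0.025: z_α = 1.960.
Power = P(Z > 1.960 − δ) = Φ(0.527) = 0.7009.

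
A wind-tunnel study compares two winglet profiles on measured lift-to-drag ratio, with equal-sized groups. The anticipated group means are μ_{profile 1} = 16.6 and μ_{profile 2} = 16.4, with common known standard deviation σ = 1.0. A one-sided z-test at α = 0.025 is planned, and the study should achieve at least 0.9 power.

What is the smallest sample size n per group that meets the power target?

n = 526 per group

Standardized effect: d = |μ_{profile 1} − μ_{profile 2}| / σ = |16.6 − 16.4| / 1.0 = 0.2000
For power 0.9 need Φ(δ − z_{0.025}) = 0.9, so δ = z_{0.025} + z_{0.10} = 1.960 + 1.282 = 3.242.
δ = d·√(n/2) ⇒ n = 2(δ/d)² = 2 × (3.242 / 0.2000)² = 525.37.
Round up to the next whole unit.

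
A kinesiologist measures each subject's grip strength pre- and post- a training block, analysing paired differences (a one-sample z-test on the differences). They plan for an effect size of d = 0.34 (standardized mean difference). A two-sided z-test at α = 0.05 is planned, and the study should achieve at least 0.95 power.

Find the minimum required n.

For power 0.95 need Φ(δ − z_{0.025}) = 0.95, so δ = z_{0.025} + z_{0.05} = 1.960 + 1.645 = 3.605.
(The Φ(−δ − z_{α/2}) term is vanishingly small for δ > 0 and is dropped in the standard sample-size formula.)
δ = d·√n ⇒ n = (δ/d)² = (3.605 / 0.34)² = 112.41.
Rounding up, n = 113.

n = 113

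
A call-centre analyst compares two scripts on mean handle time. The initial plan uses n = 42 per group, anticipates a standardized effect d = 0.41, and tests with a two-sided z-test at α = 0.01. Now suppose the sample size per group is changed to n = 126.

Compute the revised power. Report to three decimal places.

With n = 126 per group: δ = d·√(n/2) = 0.41 × √(126/2) = 3.2543. Critical value z_{0.005} = 2.576.
Revised power = Φ(δ − 2.576) + Φ(−δ − 2.576) = Φ(0.678) + Φ(-5.830) = 0.7513 + 0.0000 = 0.7513.

Power ≈ 0.751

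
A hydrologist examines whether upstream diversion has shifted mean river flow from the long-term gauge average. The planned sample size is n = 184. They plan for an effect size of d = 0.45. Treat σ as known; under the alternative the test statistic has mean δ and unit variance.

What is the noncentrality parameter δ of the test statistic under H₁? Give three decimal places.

δ ≈ 6.104

The noncentrality parameter scales effect size by the design's sample-size factor: δ = d·√n = 0.45 × √184 = 6.1041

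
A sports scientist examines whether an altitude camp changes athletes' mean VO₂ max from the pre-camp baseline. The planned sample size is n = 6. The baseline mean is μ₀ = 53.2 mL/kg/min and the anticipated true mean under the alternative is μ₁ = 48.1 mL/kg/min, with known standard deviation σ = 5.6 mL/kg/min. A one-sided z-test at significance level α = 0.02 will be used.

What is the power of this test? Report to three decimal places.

Power ≈ 0.570

Standardized effect: d = |μ₁ − μ₀| / σ = |48.1 − 53.2| / 5.6 = 0.9107
Noncentrality parameter: δ = d·√n = 0.9107 × √6 = 2.2308
One-sided α = 0.02 → critical value z_{0.02} = 2.054.
Power = P(Z > 2.054 − δ) = Φ(0.177) = 0.5703.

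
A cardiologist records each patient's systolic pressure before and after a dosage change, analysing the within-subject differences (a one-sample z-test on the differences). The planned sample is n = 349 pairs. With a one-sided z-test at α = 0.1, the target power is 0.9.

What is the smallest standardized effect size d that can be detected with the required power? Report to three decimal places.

d ≈ 0.137

Required noncentrality: δ = z_{0.1} + z_{0.10} = 1.282 + 1.282 = 2.563.
δ = d·√n ⇒ d = δ/√n = 2.563/√349 = 0.1372.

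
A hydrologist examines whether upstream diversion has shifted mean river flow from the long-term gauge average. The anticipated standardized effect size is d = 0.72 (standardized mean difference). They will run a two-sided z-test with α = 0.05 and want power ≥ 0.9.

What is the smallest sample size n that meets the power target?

For power 0.9 need Φ(δ − z_{0.025}) = 0.9, so δ = z_{0.025} + z_{0.10} = 1.960 + 1.282 = 3.242.
(The Φ(−δ − z_{α/2}) term is vanishingly small for δ > 0 and is dropped in the standard sample-size formula.)
δ = d·√n ⇒ n = (δ/d)² = (3.242 / 0.72)² = 20.27.
Rounding up, n = 21.

n = 21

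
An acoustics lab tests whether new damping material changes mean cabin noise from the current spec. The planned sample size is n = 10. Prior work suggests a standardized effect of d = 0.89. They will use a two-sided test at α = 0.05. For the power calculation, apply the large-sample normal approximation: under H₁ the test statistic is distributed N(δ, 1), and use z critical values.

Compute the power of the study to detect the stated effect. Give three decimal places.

Power ≈ 0.804

Noncentrality parameter: δ = d·√n = 0.89 × √10 = 2.8144
Critical value for a two-sided test at α = 0.05: z_{α/2} = 1.960.
Power = Φ(δ − 1.960) + Φ(−δ − 1.960) = Φ(0.854) + Φ(-4.774) = 0.8036 + 0.0000 = 0.8036.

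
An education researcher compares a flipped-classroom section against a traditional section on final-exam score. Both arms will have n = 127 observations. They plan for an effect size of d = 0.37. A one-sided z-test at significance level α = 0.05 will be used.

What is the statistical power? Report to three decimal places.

Power ≈ 0.904

Noncentrality parameter: λ = d·√(n/2) = 0.37 × √(127/2) = 2.9484
Critical value for a one-sided test at α = 0.05: z_α = 1.645.
Power = P(Z > 1.645 − λ) = Φ(1.304) = 0.9038.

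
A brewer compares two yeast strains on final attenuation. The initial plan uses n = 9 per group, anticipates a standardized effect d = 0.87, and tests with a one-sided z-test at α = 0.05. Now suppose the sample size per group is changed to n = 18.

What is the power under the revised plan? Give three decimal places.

Power ≈ 0.833

With n = 18 per group: δ = d·√(n/2) = 0.87 × √(18/2) = 2.6100. Critical value z_{0.05} = 1.645.
Revised power = P(Z > 1.645 − δ) = Φ(0.965) = 0.8328.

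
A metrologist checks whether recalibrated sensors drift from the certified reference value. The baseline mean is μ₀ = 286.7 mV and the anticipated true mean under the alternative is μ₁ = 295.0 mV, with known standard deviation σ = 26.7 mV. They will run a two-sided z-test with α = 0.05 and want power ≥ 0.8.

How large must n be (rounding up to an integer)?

n = 82

Standardized effect: d = |μ₁ − μ₀| / σ = |295.0 − 286.7| / 26.7 = 0.3109
For power 0.8 need Φ(δ − z_{0.025}) = 0.8, so δ = z_{0.025} + z_{0.20} = 1.960 + 0.842 = 2.802.
(For δ > 0 the lower-tail rejection region contributes negligibly to power, so the one-term inversion is standard.)
δ = d·√n ⇒ n = (δ/d)² = (2.802 / 0.3109)² = 81.22.
Round up to the next whole unit.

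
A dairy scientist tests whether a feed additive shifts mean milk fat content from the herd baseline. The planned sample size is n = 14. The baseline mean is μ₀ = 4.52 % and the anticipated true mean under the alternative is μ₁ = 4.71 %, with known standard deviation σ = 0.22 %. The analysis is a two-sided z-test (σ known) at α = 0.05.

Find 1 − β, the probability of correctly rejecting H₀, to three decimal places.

Power ≈ 0.898

Standardized effect: d = |μ₁ − μ₀| / σ = |4.71 − 4.52| / 0.22 = 0.8636
Noncentrality parameter: δ = d·√n = 0.8636 × √14 = 3.2314
Two-sided α = 0.05 → critical value z_{0.025} = 1.960.
Power = Φ(δ − 1.960) + Φ(−δ − 1.960) = Φ(1.271) + Φ(-5.191) = 0.8982 + 0.0000 = 0.8982.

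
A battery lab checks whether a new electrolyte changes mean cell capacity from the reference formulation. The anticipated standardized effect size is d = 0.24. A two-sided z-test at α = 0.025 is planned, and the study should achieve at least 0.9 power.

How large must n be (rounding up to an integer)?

For power 0.9 need Φ(δ − z_{0.0125}) = 0.9, so δ = z_{0.0125} + z_{0.10} = 2.241 + 1.282 = 3.523.
(The Φ(−δ − z_{α/2}) term is vanishingly small for δ > 0 and is dropped in the standard sample-size formula.)
δ = d·√n ⇒ n = (δ/d)² = (3.523 / 0.24)² = 215.47.
Rounding up, n = 216.

n = 216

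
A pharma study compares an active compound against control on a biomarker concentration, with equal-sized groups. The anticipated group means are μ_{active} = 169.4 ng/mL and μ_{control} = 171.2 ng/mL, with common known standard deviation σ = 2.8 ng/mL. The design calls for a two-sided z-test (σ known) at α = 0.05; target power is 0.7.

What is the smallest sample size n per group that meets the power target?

Standardized effect: d = |μ_{active} − μ_{control}| / σ = |169.4 − 171.2| / 2.8 = 0.6429
For power 0.7 need Φ(δ − z_{0.025}) = 0.7, so δ = z_{0.025} + z_{0.30} = 1.960 + 0.524 = 2.484.
(For δ > 0 the lower-tail rejection region contributes negligibly to power, so the one-term inversion is standard.)
δ = d·√(n/2) ⇒ n = 2(δ/d)² = 2 × (2.484 / 0.6429)² = 29.87.
Round up to the next whole unit.

n = 30 per group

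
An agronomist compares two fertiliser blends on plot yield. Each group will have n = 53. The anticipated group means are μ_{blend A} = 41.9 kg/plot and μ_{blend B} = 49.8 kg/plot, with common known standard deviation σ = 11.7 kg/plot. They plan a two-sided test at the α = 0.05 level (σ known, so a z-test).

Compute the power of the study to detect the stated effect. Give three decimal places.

Standardized effect: d = |μ_{blend A} − μ_{blend B}| / σ = |41.9 − 49.8| / 11.7 = 0.6752
Noncentrality parameter: δ = d·√(n/2) = 0.6752 × √(53/2) = 3.4759
Critical value for a two-sided test at α = 0.05: z_{α/2} = 1.960.
Power = Φ(δ − 1.960) + Φ(−δ − 1.960) = Φ(1.516) + Φ(-5.436) = 0.9352 + 0.0000 = 0.9352.

Power ≈ 0.935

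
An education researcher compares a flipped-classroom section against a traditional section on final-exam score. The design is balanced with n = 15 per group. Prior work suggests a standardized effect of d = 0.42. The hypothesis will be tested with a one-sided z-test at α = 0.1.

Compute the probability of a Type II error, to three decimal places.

β ≈ 0.552

Noncentrality parameter: δ = d·√(n/2) = 0.42 × √(15/2) = 1.1502
Critical value for a one-sided test at α = 0.1: z_α = 1.282.
Power = Φ(δ − 1.282) = Φ(-0.131) = 0.4478.
Type II error: β = 1 − power = 1 − 0.4478 = 0.5522.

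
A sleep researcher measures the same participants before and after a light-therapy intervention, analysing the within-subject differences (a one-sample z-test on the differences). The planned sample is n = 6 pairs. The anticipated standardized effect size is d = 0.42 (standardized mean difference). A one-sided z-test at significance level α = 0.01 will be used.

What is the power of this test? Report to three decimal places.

Power ≈ 0.097

Noncentrality parameter: δ = d·√n = 0.42 × √6 = 1.0288
Critical value for a one-sided test at α = 0.01: z_α = 2.326.
Power = P(Z > 2.326 − δ) = Φ(-1.298) = 0.0972.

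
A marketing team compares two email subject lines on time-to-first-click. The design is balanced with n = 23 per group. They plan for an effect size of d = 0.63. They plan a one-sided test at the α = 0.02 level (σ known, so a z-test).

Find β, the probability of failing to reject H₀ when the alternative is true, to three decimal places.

Noncentrality parameter: δ = d·√(n/2) = 0.63 × √(23/2) = 2.1364
One-sided α = 0.02 → critical value z_{0.02} = 2.054.
Power = Φ(δ − 2.054) = Φ(0.083) = 0.5329.
Type II error: β = 1 − power = 1 − 0.5329 = 0.4671.

β ≈ 0.467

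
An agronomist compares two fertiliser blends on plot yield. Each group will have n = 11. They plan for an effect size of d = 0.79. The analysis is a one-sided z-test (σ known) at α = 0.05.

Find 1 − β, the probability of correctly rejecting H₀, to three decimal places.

Power ≈ 0.582

Noncentrality parameter: δ = d·√(n/2) = 0.79 × √(11/2) = 1.8527
Critical value for a one-sided test at α = 0.05: z_α = 1.645.
Power = P(Z > 1.645 − δ) = Φ(0.208) = 0.5823.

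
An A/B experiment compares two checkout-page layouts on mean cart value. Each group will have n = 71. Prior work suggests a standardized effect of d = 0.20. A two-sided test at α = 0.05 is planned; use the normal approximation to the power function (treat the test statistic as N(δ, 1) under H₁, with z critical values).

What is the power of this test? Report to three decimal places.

Power ≈ 0.222

Noncentrality parameter: δ = d·√(n/2) = 0.20 × √(71/2) = 1.1916
Critical value for a two-sided test at α = 0.05: z_{α/2} = 1.960.
Power = Φ(δ − 1.960) + Φ(−δ − 1.960) = Φ(-0.768) + Φ(-3.152) = 0.2211 + 0.0008 = 0.2220.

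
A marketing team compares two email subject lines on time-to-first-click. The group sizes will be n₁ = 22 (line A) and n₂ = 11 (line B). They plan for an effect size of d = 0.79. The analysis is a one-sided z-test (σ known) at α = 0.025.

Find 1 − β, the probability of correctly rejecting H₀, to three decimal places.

Power ≈ 0.571

Noncentrality parameter: δ = d / √(1/n₁ + 1/n₂) = 0.79 / √(1/22 + 1/11) = 2.1393
Critical value for a one-sided test at α = 0.025: z_α = 1.960.
Power = Φ(δ − 1.960) = Φ(0.179) = 0.5712.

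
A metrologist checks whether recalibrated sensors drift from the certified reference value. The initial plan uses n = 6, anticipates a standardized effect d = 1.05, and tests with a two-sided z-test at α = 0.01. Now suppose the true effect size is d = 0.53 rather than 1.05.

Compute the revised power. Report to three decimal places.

With d = 0.53: δ = d·√n = 0.53 × √6 = 1.2982. Critical value z_{0.005} = 2.576.
Revised power = Φ(δ − 2.576) + Φ(−δ − 2.576) = Φ(-1.278) + Φ(-3.874) = 0.1007 + 0.0001 = 0.1007.

Power ≈ 0.101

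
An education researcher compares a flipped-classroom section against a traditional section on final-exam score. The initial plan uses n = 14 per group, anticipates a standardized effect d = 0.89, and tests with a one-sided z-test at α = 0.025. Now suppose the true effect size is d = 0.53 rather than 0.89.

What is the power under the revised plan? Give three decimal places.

With d = 0.53: δ = d·√(n/2) = 0.53 × √(14/2) = 1.4022. Critical value z_{0.025} = 1.960.
Revised power = Φ(δ − 1.960) = Φ(-0.558) = 0.2885.

Power ≈ 0.289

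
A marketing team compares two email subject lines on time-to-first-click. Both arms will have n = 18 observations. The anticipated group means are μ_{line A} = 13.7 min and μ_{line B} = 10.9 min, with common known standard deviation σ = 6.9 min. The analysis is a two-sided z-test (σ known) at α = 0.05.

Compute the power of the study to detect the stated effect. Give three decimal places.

Power ≈ 0.230

Standardized effect: d = |μ_{line A} − μ_{line B}| / σ = |13.7 − 10.9| / 6.9 = 0.4058
Noncentrality parameter: δ = d·√(n/2) = 0.4058 × √(18/2) = 1.2174
Critical value for a two-sided test at α = 0.05: z_{α/2} = 1.960.
Power = Φ(δ − 1.960) + Φ(−δ − 1.960) = Φ(-0.743) + Φ(-3.177) = 0.2289 + 0.0007 = 0.2296.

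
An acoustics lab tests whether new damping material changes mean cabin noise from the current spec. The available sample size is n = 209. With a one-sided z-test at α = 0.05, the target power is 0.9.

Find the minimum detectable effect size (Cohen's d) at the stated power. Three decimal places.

Need Φ(δ − 1.645) = 0.9, so δ = 1.645 + 1.282 = 2.926.
δ = d·√n ⇒ d = δ/√n = 2.926/√209 = 0.2024.

d ≈ 0.202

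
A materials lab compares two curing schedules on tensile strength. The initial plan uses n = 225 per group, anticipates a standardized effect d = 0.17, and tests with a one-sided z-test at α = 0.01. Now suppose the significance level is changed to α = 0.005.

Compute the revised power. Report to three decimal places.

Power ≈ 0.220

δ = d·√(n/2) = 0.17 × √(225/2) = 1.8031 (unchanged). New critical value: z_{0.005} = 2.576.
Revised power = P(Z > 2.576 − δ) = Φ(-0.773) = 0.2198.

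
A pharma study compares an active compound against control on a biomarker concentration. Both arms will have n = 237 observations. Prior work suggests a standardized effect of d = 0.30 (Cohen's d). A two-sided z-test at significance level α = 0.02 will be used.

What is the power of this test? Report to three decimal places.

Power ≈ 0.826

Noncentrality parameter: λ = d·√(n/2) = 0.30 × √(237/2) = 3.2657
Critical value for a two-sided test at α = 0.02: z_{α/2} = 2.326.
Power = Φ(λ − 2.326) + Φ(−λ − 2.326) = Φ(0.939) + Φ(-5.592) = 0.8262 + 0.0000 = 0.8262.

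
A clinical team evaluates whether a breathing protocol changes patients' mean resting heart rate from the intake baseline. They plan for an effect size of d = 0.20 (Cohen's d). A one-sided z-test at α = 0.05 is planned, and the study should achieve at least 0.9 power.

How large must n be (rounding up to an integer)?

n = 215

For power 0.9 need Φ(δ − z_{0.05}) = 0.9, so δ = z_{0.05} + z_{0.10} = 1.645 + 1.282 = 2.926.
δ = d·√n ⇒ n = (δ/d)² = (2.926 / 0.20)² = 214.10.
Round up to the next whole unit.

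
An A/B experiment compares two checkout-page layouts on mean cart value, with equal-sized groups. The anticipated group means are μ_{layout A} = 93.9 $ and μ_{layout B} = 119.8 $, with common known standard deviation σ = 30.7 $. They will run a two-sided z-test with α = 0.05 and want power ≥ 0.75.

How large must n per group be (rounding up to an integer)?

n = 20 per group

Standardized effect: d = |μ_{layout A} − μ_{layout B}| / σ = |93.9 − 119.8| / 30.7 = 0.8436
For power 0.75 need Φ(δ − z_{0.025}) = 0.75, so δ = z_{0.025} + z_{0.25} = 1.960 + 0.674 = 2.634.
(For δ > 0 the lower-tail rejection region contributes negligibly to power, so the one-term inversion is standard.)
δ = d·√(n/2) ⇒ n = 2(δ/d)² = 2 × (2.634 / 0.8436)² = 19.50.
Round up to the next whole unit.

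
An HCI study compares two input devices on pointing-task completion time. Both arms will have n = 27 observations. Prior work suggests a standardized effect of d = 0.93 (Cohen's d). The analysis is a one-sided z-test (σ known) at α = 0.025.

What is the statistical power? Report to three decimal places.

Power ≈ 0.927

Noncentrality parameter: δ = d·√(n/2) = 0.93 × √(27/2) = 3.4170
Critical value for a one-sided test at α = 0.025: z_α = 1.960.
Power = P(Z > 1.960 − δ) = Φ(1.457) = 0.9275.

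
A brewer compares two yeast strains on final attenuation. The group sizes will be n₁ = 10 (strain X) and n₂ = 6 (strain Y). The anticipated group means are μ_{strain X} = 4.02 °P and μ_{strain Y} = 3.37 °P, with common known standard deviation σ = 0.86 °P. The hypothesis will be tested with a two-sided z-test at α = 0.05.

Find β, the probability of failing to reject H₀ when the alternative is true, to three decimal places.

β ≈ 0.690

Standardized effect: d = |μ_{strain X} − μ_{strain Y}| / σ = |4.02 − 3.37| / 0.86 = 0.7558
Noncentrality parameter: δ = d / √(1/n₁ + 1/n₂) = 0.7558 / √(1/10 + 1/6) = 1.4636
Critical value for a two-sided test at α = 0.05: z_{α/2} = 1.960.
Power = Φ(δ − 1.960) + Φ(−δ − 1.960) = Φ(-0.496) + Φ(-3.424) = 0.3098 + 0.0003 = 0.3101.
Type II error: β = 1 − power = 1 − 0.3101 = 0.6899.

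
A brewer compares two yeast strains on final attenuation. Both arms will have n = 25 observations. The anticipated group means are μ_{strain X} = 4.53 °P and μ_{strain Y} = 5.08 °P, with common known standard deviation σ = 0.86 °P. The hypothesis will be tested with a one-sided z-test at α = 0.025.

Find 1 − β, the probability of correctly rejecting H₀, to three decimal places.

Standardized effect: d = |μ_{strain X} − μ_{strain Y}| / σ = |4.53 − 5.08| / 0.86 = 0.6395
Noncentrality parameter: δ = d·√(n/2) = 0.6395 × √(25/2) = 2.2611
One-sided α = 0.025 → critical value z_{0.025} = 1.960.
Power = P(Z > 1.960 − δ) = Φ(0.301) = 0.6183.

Power ≈ 0.618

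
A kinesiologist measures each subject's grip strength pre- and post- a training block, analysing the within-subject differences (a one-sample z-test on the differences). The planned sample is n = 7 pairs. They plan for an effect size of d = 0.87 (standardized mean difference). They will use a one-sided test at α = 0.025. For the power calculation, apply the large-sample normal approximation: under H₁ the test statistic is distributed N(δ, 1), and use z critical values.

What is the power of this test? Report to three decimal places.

Power ≈ 0.634

Noncentrality parameter: δ = d·√n = 0.87 × √7 = 2.3018
Critical value for a one-sided test at α = 0.025: z_α = 1.960.
Power = P(Z > 1.960 − δ) = Φ(0.342) = 0.6338.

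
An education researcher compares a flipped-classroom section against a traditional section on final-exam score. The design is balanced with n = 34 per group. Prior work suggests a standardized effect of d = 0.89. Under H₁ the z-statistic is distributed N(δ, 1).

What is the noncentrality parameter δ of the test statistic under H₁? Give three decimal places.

δ = d·√(n/2) = 0.89 × √(34/2) = 3.6696

δ ≈ 3.670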